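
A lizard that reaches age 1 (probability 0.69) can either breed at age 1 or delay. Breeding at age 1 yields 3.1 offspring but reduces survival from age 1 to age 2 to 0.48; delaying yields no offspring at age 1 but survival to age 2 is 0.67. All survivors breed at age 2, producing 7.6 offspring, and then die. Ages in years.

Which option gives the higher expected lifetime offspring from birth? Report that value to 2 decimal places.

4.66

breed at age 1: R₀ = 0.69 × (3.1 + 0.48 × 7.6) = 0.69 × 6.7480 = 4.6561
delay to age 2: R₀ = 0.69 × (0.67 × 7.6) = 0.69 × 5.0920 = 3.5135
Higher: breed at age 1 (4.6561).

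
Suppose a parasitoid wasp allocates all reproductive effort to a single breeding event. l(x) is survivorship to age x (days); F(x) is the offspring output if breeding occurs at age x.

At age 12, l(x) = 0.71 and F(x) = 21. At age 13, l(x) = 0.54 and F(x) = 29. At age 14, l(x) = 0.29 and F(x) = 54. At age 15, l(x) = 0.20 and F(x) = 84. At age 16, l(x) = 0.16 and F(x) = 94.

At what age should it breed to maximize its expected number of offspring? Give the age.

15

Expected offspring if breeding at age x = l(x) × F(x):
  age 12: 0.71 × 21 = 14.910
  age 13: 0.54 × 29 = 15.660
  age 14: 0.29 × 54 = 15.660
  age 15: 0.20 × 84 = 16.800
  age 16: 0.16 × 94 = 15.040
Maximum at age 15 (16.800).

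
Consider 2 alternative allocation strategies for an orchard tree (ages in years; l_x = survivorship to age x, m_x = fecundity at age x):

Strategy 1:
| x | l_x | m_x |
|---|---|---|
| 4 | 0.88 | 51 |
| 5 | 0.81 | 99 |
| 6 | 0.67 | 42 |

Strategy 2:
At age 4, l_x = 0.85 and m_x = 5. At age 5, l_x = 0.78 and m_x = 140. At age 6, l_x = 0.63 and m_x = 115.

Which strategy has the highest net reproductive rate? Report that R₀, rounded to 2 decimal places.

Strategy 1: R₀ = 0.88×51 + 0.81×99 + 0.67×42 = 153.2100
Strategy 2: R₀ = 0.85×5 + 0.78×140 + 0.63×115 = 185.9000
Highest R₀: strategy 2 with 185.9000.

185.90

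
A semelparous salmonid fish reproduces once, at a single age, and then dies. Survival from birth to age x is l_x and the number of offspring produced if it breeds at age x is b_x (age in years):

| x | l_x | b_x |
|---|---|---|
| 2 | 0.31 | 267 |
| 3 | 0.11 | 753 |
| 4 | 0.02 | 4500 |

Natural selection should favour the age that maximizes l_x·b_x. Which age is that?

4

Expected offspring if breeding at age x = l_x × b_x:
  age 2: 0.31 × 267 = 82.770
  age 3: 0.11 × 753 = 82.830
  age 4: 0.02 × 4500 = 90.000
Maximum at age 4 (90.000).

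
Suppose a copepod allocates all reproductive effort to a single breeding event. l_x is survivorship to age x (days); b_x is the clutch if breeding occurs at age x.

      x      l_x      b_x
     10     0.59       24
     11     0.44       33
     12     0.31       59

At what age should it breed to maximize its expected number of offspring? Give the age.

Expected offspring if breeding at age x = l_x × b_x:
  age 10: 0.59 × 24 = 14.160
  age 11: 0.44 × 33 = 14.520
  age 12: 0.31 × 59 = 18.290
Maximum at age 12 (18.290).

12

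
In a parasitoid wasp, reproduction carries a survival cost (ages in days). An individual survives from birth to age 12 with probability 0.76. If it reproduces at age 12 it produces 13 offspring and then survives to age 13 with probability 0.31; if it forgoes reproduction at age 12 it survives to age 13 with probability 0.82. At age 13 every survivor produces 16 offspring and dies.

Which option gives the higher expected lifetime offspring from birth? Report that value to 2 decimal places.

breed at age 12: R₀ = 0.76 × (13 + 0.31 × 16) = 0.76 × 17.9600 = 13.6496
delay to age 13: R₀ = 0.76 × (0.82 × 16) = 0.76 × 13.1200 = 9.9712
Higher: breed at age 12 (13.6496).

13.65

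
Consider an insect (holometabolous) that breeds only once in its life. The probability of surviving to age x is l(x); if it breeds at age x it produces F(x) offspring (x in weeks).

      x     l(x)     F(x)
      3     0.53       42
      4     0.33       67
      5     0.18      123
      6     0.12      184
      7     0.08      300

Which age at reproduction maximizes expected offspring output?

7

Expected offspring if breeding at age x = l(x) × F(x):
  age 3: 0.53 × 42 = 22.260
  age 4: 0.33 × 67 = 22.110
  age 5: 0.18 × 123 = 22.140
  age 6: 0.12 × 184 = 22.080
  age 7: 0.08 × 300 = 24.000
Maximum at age 7 (24.000).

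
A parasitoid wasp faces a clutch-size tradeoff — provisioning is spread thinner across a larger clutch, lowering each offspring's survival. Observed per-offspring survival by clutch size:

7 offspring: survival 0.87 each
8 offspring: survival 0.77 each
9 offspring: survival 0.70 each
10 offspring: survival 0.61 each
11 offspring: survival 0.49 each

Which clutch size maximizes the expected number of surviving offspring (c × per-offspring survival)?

9

Expected surviving offspring = c × s(c):
  c=7: 7 × 0.87 = 6.090
  c=8: 8 × 0.77 = 6.160
  c=9: 9 × 0.70 = 6.300
  c=10: 10 × 0.61 = 6.100
  c=11: 11 × 0.49 = 5.390
Maximum at c = 9 (6.300 surviving offspring).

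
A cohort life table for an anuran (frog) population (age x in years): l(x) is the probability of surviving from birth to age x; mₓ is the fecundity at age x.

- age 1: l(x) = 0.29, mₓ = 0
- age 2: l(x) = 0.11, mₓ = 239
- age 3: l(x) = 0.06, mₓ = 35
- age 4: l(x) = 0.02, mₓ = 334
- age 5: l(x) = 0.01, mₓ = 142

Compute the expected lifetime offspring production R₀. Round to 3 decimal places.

R₀ = Σ l(x) mₓ:
  age 1: 0.29 × 0 = 0.0000
  age 2: 0.11 × 239 = 26.2900
  age 3: 0.06 × 35 = 2.1000
  age 4: 0.02 × 334 = 6.6800
  age 5: 0.01 × 142 = 1.4200
R₀ = 0.0000 + 26.2900 + 2.1000 + 6.6800 + 1.4200 = 36.4900

36.490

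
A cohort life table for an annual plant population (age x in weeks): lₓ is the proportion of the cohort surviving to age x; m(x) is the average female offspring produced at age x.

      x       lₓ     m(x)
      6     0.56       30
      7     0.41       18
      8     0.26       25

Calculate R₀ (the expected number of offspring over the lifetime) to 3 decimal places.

R₀ = Σ lₓ m(x):
  age 6: 0.56 × 30 = 16.8000
  age 7: 0.41 × 18 = 7.3800
  age 8: 0.26 × 25 = 6.5000
R₀ = 16.8000 + 7.3800 + 6.5000 = 30.6800

30.680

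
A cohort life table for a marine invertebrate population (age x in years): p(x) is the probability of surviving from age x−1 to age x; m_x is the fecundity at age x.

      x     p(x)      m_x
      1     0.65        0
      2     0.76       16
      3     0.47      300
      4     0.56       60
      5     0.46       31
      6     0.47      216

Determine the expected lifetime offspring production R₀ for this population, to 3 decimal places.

Survivorship from birth: l_x = p_1·p_2·…·p_x.
  l_1 = 0.65000
  l_2 = 0.49400
  l_3 = 0.23218
  l_4 = 0.13002
  l_5 = 0.05981
  l_6 = 0.02811
R₀ = Σ l_x m_x:
  age 1: 0.65000 × 0 = 0.0000
  age 2: 0.49400 × 16 = 7.9040
  age 3: 0.23218 × 300 = 69.6540
  age 4: 0.13002 × 60 = 7.8012
  age 5: 0.05981 × 31 = 1.8541
  age 6: 0.02811 × 216 = 6.0718
R₀ = 0.0000 + 7.9040 + 69.6540 + 7.8012 + 1.8541 + 6.0718 = 93.2851

93.285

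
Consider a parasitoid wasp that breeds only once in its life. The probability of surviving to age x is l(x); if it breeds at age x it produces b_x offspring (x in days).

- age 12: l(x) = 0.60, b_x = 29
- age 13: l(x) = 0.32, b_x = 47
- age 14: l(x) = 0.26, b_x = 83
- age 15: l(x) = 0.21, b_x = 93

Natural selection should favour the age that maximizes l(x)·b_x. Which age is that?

Expected offspring if breeding at age x = l(x) × b_x:
  age 12: 0.60 × 29 = 17.400
  age 13: 0.32 × 47 = 15.040
  age 14: 0.26 × 83 = 21.580
  age 15: 0.21 × 93 = 19.530
Maximum at age 14 (21.580).

14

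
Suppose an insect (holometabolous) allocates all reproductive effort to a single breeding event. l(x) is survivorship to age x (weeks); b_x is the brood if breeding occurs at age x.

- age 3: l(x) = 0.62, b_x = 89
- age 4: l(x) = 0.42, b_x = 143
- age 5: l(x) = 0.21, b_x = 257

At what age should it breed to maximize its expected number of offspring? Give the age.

Expected offspring if breeding at age x = l(x) × b_x:
  age 3: 0.62 × 89 = 55.180
  age 4: 0.42 × 143 = 60.060
  age 5: 0.21 × 257 = 53.970
Maximum at age 4 (60.060).

4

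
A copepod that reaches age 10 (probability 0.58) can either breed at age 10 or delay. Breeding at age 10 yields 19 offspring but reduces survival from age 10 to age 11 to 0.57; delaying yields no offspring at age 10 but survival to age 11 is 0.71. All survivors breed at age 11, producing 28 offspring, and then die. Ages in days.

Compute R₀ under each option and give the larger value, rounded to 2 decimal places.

breed at age 10: R₀ = 0.58 × (19 + 0.57 × 28) = 0.58 × 34.9600 = 20.2768
delay to age 11: R₀ = 0.58 × (0.71 × 28) = 0.58 × 19.8800 = 11.5304
Higher: breed at age 10 (20.2768).

20.28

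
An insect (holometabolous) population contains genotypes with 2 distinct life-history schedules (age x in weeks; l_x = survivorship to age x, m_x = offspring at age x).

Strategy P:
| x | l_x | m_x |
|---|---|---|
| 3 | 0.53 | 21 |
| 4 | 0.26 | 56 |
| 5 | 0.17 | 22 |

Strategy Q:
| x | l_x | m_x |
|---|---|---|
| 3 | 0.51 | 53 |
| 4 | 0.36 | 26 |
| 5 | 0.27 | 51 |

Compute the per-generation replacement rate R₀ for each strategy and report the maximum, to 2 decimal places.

50.16

Strategy P: R₀ = 0.53×21 + 0.26×56 + 0.17×22 = 29.4300
Strategy Q: R₀ = 0.51×53 + 0.36×26 + 0.27×51 = 50.1600
Highest R₀: strategy Q with 50.1600.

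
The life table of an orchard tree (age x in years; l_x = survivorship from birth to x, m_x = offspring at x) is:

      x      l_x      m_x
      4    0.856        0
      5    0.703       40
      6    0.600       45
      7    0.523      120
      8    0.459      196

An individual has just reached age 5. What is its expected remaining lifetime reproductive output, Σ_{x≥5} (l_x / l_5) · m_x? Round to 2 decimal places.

295.65

l_5 = 0.703. Conditional survival from age 5 to x is l_x / l_5.
  x=5: (0.703/0.703) × 40 = 40.0000
  x=6: (0.600/0.703) × 45 = 38.4068
  x=7: (0.523/0.703) × 120 = 89.2745
  x=8: (0.459/0.703) × 196 = 127.9716
Sum = 40.0000 + 38.4068 + 89.2745 + 127.9716 = 295.6529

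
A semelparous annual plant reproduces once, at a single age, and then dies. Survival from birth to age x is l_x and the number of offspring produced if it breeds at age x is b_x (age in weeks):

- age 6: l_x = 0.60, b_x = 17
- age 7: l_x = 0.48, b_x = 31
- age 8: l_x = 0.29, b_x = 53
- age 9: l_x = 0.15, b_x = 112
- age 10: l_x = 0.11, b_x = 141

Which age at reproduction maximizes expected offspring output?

9

Expected offspring if breeding at age x = l_x × b_x:
  age 6: 0.60 × 17 = 10.200
  age 7: 0.48 × 31 = 14.880
  age 8: 0.29 × 53 = 15.370
  age 9: 0.15 × 112 = 16.800
  age 10: 0.11 × 141 = 15.510
Maximum at age 9 (16.800).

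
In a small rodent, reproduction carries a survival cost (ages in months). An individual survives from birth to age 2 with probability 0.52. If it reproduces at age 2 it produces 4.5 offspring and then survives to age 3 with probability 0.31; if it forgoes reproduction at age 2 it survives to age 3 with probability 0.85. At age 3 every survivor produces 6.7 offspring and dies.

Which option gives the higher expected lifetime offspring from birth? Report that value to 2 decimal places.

3.42

breed at age 2: R₀ = 0.52 × (4.5 + 0.31 × 6.7) = 0.52 × 6.5770 = 3.4200
delay to age 3: R₀ = 0.52 × (0.85 × 6.7) = 0.52 × 5.6950 = 2.9614
Higher: breed at age 2 (3.4200).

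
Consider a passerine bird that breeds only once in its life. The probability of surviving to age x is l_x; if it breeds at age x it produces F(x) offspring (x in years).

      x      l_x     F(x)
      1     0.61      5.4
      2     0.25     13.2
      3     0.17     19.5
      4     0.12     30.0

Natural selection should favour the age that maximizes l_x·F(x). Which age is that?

4

Expected offspring if breeding at age x = l_x × F(x):
  age 1: 0.61 × 5.4 = 3.294
  age 2: 0.25 × 13.2 = 3.300
  age 3: 0.17 × 19.5 = 3.315
  age 4: 0.12 × 30.0 = 3.600
Maximum at age 4 (3.600).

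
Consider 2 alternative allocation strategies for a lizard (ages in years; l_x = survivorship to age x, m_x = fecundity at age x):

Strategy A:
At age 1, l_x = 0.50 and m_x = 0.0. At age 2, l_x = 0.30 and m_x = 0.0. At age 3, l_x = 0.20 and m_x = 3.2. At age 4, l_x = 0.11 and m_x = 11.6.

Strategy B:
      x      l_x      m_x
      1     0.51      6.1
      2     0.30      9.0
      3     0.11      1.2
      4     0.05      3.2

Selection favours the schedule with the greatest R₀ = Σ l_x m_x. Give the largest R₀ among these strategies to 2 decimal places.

Strategy A: R₀ = 0.50×0.0 + 0.30×0.0 + 0.20×3.2 + 0.11×11.6 = 1.9160
Strategy B: R₀ = 0.51×6.1 + 0.30×9.0 + 0.11×1.2 + 0.05×3.2 = 6.1030
Highest R₀: strategy B with 6.1030.

6.10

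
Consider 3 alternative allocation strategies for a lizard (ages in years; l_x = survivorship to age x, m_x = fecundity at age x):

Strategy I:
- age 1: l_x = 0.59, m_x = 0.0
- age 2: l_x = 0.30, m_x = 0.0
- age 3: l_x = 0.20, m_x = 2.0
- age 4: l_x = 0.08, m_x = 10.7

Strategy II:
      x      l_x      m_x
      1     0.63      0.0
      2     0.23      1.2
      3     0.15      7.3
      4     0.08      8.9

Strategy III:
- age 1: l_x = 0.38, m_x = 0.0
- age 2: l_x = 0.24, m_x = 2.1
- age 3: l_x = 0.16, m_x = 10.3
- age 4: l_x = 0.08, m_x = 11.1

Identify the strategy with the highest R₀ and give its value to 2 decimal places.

3.04

Strategy I: R₀ = 0.59×0.0 + 0.30×0.0 + 0.20×2.0 + 0.08×10.7 = 1.2560
Strategy II: R₀ = 0.63×0.0 + 0.23×1.2 + 0.15×7.3 + 0.08×8.9 = 2.0830
Strategy III: R₀ = 0.38×0.0 + 0.24×2.1 + 0.16×10.3 + 0.08×11.1 = 3.0400
Highest R₀: strategy III with 3.0400.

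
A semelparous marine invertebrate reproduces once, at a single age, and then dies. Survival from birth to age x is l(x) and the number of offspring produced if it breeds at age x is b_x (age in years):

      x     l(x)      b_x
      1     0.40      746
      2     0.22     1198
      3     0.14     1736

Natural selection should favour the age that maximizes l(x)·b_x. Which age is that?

1

Expected offspring if breeding at age x = l(x) × b_x:
  age 1: 0.40 × 746 = 298.400
  age 2: 0.22 × 1198 = 263.560
  age 3: 0.14 × 1736 = 243.040
Maximum at age 1 (298.400).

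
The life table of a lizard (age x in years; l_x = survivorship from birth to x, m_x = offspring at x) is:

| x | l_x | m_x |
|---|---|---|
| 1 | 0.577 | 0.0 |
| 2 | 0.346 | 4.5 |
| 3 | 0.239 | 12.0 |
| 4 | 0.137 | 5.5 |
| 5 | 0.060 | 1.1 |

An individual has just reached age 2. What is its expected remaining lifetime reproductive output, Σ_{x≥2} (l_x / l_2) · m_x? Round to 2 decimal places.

15.16

l_2 = 0.346. Conditional survival from age 2 to x is l_x / l_2.
  x=2: (0.346/0.346) × 4.5 = 4.5000
  x=3: (0.239/0.346) × 12.0 = 8.2890
  x=4: (0.137/0.346) × 5.5 = 2.1777
  x=5: (0.060/0.346) × 1.1 = 0.1908
Sum = 4.5000 + 8.2890 + 2.1777 + 0.1908 = 15.1575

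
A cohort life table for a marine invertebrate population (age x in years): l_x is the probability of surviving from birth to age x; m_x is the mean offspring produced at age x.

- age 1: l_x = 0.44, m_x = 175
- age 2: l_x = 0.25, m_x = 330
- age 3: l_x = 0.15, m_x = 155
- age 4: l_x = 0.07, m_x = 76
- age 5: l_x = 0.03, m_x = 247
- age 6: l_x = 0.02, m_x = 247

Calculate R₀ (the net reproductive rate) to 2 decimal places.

200.42

R₀ = Σ l_x m_x:
  age 1: 0.44 × 175 = 77.0000
  age 2: 0.25 × 330 = 82.5000
  age 3: 0.15 × 155 = 23.2500
  age 4: 0.07 × 76 = 5.3200
  age 5: 0.03 × 247 = 7.4100
  age 6: 0.02 × 247 = 4.9400
R₀ = 77.0000 + 82.5000 + 23.2500 + 5.3200 + 7.4100 + 4.9400 = 200.4200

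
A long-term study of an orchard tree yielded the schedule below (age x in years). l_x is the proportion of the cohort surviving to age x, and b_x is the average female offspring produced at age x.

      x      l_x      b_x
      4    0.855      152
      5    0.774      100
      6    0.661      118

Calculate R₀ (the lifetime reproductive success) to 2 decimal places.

R₀ = Σ l_x b_x:
  age 4: 0.855 × 152 = 129.9600
  age 5: 0.774 × 100 = 77.4000
  age 6: 0.661 × 118 = 77.9980
R₀ = 129.9600 + 77.4000 + 77.9980 = 285.3580

285.36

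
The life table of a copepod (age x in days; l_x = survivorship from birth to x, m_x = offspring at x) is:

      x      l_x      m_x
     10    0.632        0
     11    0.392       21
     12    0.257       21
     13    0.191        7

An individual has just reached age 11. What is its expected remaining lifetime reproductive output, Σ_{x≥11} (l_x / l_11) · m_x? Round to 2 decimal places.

38.18

l_11 = 0.392. Conditional survival from age 11 to x is l_x / l_11.
  x=11: (0.392/0.392) × 21 = 21.0000
  x=12: (0.257/0.392) × 21 = 13.7679
  x=13: (0.191/0.392) × 7 = 3.4107
Sum = 21.0000 + 13.7679 + 3.4107 = 38.1786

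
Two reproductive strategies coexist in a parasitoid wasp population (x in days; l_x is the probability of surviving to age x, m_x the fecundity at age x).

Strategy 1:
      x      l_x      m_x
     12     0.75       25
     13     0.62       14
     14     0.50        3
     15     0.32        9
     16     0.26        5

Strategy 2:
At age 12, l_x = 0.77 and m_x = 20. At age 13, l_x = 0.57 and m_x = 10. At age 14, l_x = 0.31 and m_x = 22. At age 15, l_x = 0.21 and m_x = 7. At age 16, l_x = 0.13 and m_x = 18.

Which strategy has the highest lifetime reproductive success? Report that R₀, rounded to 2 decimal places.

33.11

Strategy 1: R₀ = 0.75×25 + 0.62×14 + 0.50×3 + 0.32×9 + 0.26×5 = 33.1100
Strategy 2: R₀ = 0.77×20 + 0.57×10 + 0.31×22 + 0.21×7 + 0.13×18 = 31.7300
Highest R₀: strategy 1 with 33.1100.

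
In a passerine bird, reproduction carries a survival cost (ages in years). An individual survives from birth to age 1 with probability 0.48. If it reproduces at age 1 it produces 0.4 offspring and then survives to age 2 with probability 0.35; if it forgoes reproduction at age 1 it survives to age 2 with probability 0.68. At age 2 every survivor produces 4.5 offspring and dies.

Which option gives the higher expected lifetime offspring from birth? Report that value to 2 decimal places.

breed at age 1: R₀ = 0.48 × (0.4 + 0.35 × 4.5) = 0.48 × 1.9750 = 0.9480
delay to age 2: R₀ = 0.48 × (0.68 × 4.5) = 0.48 × 3.0600 = 1.4688
Higher: delay to age 2 (1.4688).

1.47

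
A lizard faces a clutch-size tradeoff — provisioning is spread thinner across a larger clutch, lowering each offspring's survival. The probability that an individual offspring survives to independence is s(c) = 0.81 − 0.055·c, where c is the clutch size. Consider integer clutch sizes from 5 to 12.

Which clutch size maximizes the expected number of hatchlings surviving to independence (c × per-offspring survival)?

7

Expected hatchlings surviving to independence = c × s(c):
  c=5: 5 × 0.535 = 2.675
  c=6: 6 × 0.480 = 2.880
  c=7: 7 × 0.425 = 2.975
  c=8: 8 × 0.370 = 2.960
  c=9: 9 × 0.315 = 2.835
  c=10: 10 × 0.260 = 2.600
  c=11: 11 × 0.205 = 2.255
  c=12: 12 × 0.150 = 1.800
Maximum at c = 7 (2.975 hatchlings surviving to independence).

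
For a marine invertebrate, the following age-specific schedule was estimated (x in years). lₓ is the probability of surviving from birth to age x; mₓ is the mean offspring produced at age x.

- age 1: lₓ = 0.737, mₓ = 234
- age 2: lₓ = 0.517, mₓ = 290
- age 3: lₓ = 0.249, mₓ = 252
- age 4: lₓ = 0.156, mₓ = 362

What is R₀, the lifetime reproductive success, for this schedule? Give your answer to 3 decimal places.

441.608

R₀ = Σ lₓ mₓ:
  age 1: 0.737 × 234 = 172.4580
  age 2: 0.517 × 290 = 149.9300
  age 3: 0.249 × 252 = 62.7480
  age 4: 0.156 × 362 = 56.4720
R₀ = 172.4580 + 149.9300 + 62.7480 + 56.4720 = 441.6080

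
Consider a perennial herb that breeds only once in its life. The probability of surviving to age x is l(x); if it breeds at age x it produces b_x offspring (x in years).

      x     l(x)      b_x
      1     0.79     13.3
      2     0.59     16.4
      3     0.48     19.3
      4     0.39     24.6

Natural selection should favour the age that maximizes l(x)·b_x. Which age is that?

Expected offspring if breeding at age x = l(x) × b_x:
  age 1: 0.79 × 13.3 = 10.507
  age 2: 0.59 × 16.4 = 9.676
  age 3: 0.48 × 19.3 = 9.264
  age 4: 0.39 × 24.6 = 9.594
Maximum at age 1 (10.507).

1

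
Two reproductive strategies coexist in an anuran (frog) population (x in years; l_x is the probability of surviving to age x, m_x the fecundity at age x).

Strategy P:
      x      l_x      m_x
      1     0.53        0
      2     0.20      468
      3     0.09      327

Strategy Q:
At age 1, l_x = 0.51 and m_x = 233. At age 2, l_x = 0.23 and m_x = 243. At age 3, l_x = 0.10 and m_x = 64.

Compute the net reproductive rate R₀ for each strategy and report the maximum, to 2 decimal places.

181.12

Strategy P: R₀ = 0.53×0 + 0.20×468 + 0.09×327 = 123.0300
Strategy Q: R₀ = 0.51×233 + 0.23×243 + 0.10×64 = 181.1200
Highest R₀: strategy Q with 181.1200.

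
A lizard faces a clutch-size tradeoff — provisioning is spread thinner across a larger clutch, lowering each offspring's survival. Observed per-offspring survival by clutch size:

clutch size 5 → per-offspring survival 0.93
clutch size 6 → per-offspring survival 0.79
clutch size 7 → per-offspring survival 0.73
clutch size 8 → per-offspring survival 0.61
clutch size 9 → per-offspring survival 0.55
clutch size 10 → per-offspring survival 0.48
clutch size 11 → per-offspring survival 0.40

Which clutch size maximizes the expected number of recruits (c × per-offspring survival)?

7

Expected recruits = c × s(c):
  c=5: 5 × 0.93 = 4.650
  c=6: 6 × 0.79 = 4.740
  c=7: 7 × 0.73 = 5.110
  c=8: 8 × 0.61 = 4.880
  c=9: 9 × 0.55 = 4.950
  c=10: 10 × 0.48 = 4.800
  c=11: 11 × 0.40 = 4.400
Maximum at c = 7 (5.110 recruits).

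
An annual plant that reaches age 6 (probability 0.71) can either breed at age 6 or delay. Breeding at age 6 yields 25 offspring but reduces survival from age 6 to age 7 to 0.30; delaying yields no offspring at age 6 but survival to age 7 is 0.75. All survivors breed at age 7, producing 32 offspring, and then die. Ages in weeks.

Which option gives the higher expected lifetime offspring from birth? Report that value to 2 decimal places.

24.57

breed at age 6: R₀ = 0.71 × (25 + 0.30 × 32) = 0.71 × 34.6000 = 24.5660
delay to age 7: R₀ = 0.71 × (0.75 × 32) = 0.71 × 24.0000 = 17.0400
Higher: breed at age 6 (24.5660).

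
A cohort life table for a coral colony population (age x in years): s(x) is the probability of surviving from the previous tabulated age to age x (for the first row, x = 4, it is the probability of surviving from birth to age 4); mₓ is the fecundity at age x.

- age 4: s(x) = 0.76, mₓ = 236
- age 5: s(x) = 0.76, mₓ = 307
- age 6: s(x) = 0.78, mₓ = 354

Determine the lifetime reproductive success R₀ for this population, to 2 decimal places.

516.17

Survivorship from birth: l_x = s_4·s_5·…·s_x.
  l_4 = 0.76000
  l_5 = 0.57760
  l_6 = 0.45053
R₀ = Σ l_x mₓ:
  age 4: 0.76000 × 236 = 179.3600
  age 5: 0.57760 × 307 = 177.3232
  age 6: 0.45053 × 354 = 159.4876
R₀ = 179.3600 + 177.3232 + 159.4876 = 516.1708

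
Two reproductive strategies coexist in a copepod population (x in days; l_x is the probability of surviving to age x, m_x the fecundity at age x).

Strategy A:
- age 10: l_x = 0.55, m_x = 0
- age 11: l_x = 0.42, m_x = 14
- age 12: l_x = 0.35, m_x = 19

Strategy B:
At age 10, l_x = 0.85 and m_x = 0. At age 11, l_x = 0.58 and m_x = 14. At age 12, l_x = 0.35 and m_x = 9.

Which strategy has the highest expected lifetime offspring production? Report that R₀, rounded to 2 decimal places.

Strategy A: R₀ = 0.55×0 + 0.42×14 + 0.35×19 = 12.5300
Strategy B: R₀ = 0.85×0 + 0.58×14 + 0.35×9 = 11.2700
Highest R₀: strategy A with 12.5300.

12.53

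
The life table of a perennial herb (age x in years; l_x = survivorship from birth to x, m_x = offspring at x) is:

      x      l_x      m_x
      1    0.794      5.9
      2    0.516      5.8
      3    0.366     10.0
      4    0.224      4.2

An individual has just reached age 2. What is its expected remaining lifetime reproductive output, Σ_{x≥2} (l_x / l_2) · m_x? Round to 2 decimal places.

l_2 = 0.516. Conditional survival from age 2 to x is l_x / l_2.
  x=2: (0.516/0.516) × 5.8 = 5.8000
  x=3: (0.366/0.516) × 10.0 = 7.0930
  x=4: (0.224/0.516) × 4.2 = 1.8233
Sum = 5.8000 + 7.0930 + 1.8233 = 14.7163

14.72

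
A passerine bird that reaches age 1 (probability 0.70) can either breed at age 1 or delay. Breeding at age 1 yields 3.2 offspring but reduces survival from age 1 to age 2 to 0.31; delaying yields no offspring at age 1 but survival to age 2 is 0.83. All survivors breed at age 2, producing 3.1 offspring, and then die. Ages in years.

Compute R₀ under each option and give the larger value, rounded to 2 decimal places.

2.91

breed at age 1: R₀ = 0.70 × (3.2 + 0.31 × 3.1) = 0.70 × 4.1610 = 2.9127
delay to age 2: R₀ = 0.70 × (0.83 × 3.1) = 0.70 × 2.5730 = 1.8011
Higher: breed at age 1 (2.9127).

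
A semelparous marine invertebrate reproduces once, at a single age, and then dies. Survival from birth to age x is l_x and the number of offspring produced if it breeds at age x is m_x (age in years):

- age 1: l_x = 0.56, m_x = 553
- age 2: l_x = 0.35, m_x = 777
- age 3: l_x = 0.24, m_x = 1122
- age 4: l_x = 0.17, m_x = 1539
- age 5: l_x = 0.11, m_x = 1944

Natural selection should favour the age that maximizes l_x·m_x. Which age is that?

Expected offspring if breeding at age x = l_x × m_x:
  age 1: 0.56 × 553 = 309.680
  age 2: 0.35 × 777 = 271.950
  age 3: 0.24 × 1122 = 269.280
  age 4: 0.17 × 1539 = 261.630
  age 5: 0.11 × 1944 = 213.840
Maximum at age 1 (309.680).

1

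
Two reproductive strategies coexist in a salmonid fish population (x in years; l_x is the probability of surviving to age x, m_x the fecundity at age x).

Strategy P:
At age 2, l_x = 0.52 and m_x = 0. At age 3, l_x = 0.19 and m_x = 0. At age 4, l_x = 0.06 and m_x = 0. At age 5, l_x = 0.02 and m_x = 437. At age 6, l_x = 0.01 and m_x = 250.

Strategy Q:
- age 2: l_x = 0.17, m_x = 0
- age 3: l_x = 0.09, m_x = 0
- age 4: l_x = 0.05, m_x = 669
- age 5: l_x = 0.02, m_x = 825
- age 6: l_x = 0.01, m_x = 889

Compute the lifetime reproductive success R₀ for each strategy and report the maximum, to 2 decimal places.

58.84

Strategy P: R₀ = 0.52×0 + 0.19×0 + 0.06×0 + 0.02×437 + 0.01×250 = 11.2400
Strategy Q: R₀ = 0.17×0 + 0.09×0 + 0.05×669 + 0.02×825 + 0.01×889 = 58.8400
Highest R₀: strategy Q with 58.8400.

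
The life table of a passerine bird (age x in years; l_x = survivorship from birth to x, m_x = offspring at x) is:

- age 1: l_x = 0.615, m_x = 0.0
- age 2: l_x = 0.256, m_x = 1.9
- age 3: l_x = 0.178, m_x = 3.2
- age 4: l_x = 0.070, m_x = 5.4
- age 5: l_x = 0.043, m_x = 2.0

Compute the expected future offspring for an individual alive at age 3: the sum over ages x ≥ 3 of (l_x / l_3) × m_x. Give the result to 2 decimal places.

5.81

l_3 = 0.178. Conditional survival from age 3 to x is l_x / l_3.
  x=3: (0.178/0.178) × 3.2 = 3.2000
  x=4: (0.070/0.178) × 5.4 = 2.1236
  x=5: (0.043/0.178) × 2.0 = 0.4831
Sum = 3.2000 + 2.1236 + 0.4831 = 5.8067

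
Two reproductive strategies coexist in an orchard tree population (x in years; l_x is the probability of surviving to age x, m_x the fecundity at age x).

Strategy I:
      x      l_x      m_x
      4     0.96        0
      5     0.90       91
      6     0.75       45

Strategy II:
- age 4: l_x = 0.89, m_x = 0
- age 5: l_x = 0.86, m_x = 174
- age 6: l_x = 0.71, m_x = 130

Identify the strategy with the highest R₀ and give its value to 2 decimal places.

Strategy I: R₀ = 0.96×0 + 0.90×91 + 0.75×45 = 115.6500
Strategy II: R₀ = 0.89×0 + 0.86×174 + 0.71×130 = 241.9400
Highest R₀: strategy II with 241.9400.

241.94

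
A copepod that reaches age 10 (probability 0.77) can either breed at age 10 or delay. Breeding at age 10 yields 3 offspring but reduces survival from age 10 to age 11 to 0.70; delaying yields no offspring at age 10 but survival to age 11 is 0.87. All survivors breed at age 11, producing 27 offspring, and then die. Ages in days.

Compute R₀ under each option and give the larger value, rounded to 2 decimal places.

18.09

breed at age 10: R₀ = 0.77 × (3 + 0.70 × 27) = 0.77 × 21.9000 = 16.8630
delay to age 11: R₀ = 0.77 × (0.87 × 27) = 0.77 × 23.4900 = 18.0873
Higher: delay to age 11 (18.0873).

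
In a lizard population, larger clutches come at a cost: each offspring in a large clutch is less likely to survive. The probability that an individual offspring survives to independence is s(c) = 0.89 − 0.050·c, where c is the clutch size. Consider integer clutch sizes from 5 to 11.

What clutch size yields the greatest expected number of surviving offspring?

9

Expected surviving offspring = c × s(c):
  c=5: 5 × 0.640 = 3.200
  c=6: 6 × 0.590 = 3.540
  c=7: 7 × 0.540 = 3.780
  c=8: 8 × 0.490 = 3.920
  c=9: 9 × 0.440 = 3.960
  c=10: 10 × 0.390 = 3.900
  c=11: 11 × 0.340 = 3.740
Maximum at c = 9 (3.960 surviving offspring).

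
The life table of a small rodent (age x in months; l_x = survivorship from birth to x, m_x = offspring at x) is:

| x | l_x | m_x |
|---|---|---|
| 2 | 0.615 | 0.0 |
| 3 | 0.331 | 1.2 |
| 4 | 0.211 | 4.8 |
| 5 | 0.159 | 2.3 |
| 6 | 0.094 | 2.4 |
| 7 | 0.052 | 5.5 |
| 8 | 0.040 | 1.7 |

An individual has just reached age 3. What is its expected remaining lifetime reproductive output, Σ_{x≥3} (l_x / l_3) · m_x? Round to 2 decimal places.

7.12

l_3 = 0.331. Conditional survival from age 3 to x is l_x / l_3.
  x=3: (0.331/0.331) × 1.2 = 1.2000
  x=4: (0.211/0.331) × 4.8 = 3.0598
  x=5: (0.159/0.331) × 2.3 = 1.1048
  x=6: (0.094/0.331) × 2.4 = 0.6816
  x=7: (0.052/0.331) × 5.5 = 0.8640
  x=8: (0.040/0.331) × 1.7 = 0.2054
Sum = 1.2000 + 3.0598 + 1.1048 + 0.6816 + 0.8640 + 0.2054 = 7.1157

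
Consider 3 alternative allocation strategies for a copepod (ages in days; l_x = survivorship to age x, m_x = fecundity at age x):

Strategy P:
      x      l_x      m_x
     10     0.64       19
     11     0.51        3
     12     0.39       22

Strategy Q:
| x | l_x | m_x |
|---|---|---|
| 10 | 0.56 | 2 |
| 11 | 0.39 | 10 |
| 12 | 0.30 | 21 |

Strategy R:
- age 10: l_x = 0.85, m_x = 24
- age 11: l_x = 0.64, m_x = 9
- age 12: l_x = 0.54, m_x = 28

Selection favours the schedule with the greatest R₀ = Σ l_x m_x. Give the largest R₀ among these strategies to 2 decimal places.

41.28

Strategy P: R₀ = 0.64×19 + 0.51×3 + 0.39×22 = 22.2700
Strategy Q: R₀ = 0.56×2 + 0.39×10 + 0.30×21 = 11.3200
Strategy R: R₀ = 0.85×24 + 0.64×9 + 0.54×28 = 41.2800
Highest R₀: strategy R with 41.2800.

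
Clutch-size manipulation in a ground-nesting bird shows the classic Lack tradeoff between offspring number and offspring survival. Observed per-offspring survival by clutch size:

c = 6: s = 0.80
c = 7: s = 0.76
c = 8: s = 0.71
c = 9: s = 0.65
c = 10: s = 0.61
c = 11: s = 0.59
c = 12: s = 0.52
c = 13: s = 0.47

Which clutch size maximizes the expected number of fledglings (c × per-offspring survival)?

11

Expected fledglings = c × s(c):
  c=6: 6 × 0.80 = 4.800
  c=7: 7 × 0.76 = 5.320
  c=8: 8 × 0.71 = 5.680
  c=9: 9 × 0.65 = 5.850
  c=10: 10 × 0.61 = 6.100
  c=11: 11 × 0.59 = 6.490
  c=12: 12 × 0.52 = 6.240
  c=13: 13 × 0.47 = 6.110
Maximum at c = 11 (6.490 fledglings).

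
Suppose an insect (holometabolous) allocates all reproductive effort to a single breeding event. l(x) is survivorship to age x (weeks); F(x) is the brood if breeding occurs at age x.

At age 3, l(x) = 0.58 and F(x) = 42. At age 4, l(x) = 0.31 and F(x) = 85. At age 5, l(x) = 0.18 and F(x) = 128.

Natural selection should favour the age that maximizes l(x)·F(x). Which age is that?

Expected offspring if breeding at age x = l(x) × F(x):
  age 3: 0.58 × 42 = 24.360
  age 4: 0.31 × 85 = 26.350
  age 5: 0.18 × 128 = 23.040
Maximum at age 4 (26.350).

4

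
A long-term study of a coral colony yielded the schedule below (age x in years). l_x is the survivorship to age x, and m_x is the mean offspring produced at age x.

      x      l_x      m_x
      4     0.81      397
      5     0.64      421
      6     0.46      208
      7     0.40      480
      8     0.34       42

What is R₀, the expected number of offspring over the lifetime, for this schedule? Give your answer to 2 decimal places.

892.97

R₀ = Σ l_x m_x:
  age 4: 0.81 × 397 = 321.5700
  age 5: 0.64 × 421 = 269.4400
  age 6: 0.46 × 208 = 95.6800
  age 7: 0.40 × 480 = 192.0000
  age 8: 0.34 × 42 = 14.2800
R₀ = 321.5700 + 269.4400 + 95.6800 + 192.0000 + 14.2800 = 892.9700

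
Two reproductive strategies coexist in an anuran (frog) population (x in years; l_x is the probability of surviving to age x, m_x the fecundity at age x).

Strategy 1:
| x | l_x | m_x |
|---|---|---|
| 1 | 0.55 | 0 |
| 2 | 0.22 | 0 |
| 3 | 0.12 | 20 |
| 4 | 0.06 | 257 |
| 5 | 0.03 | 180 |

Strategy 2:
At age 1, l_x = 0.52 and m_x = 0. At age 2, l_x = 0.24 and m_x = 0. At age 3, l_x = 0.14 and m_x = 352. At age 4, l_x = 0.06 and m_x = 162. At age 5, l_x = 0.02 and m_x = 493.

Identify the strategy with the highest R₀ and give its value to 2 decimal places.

Strategy 1: R₀ = 0.55×0 + 0.22×0 + 0.12×20 + 0.06×257 + 0.03×180 = 23.2200
Strategy 2: R₀ = 0.52×0 + 0.24×0 + 0.14×352 + 0.06×162 + 0.02×493 = 68.8600
Highest R₀: strategy 2 with 68.8600.

68.86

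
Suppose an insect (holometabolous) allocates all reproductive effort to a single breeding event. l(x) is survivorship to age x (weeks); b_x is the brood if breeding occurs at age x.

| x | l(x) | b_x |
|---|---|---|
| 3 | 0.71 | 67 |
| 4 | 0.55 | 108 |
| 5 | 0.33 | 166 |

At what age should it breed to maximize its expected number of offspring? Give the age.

4

Expected offspring if breeding at age x = l(x) × b_x:
  age 3: 0.71 × 67 = 47.570
  age 4: 0.55 × 108 = 59.400
  age 5: 0.33 × 166 = 54.780
Maximum at age 4 (59.400).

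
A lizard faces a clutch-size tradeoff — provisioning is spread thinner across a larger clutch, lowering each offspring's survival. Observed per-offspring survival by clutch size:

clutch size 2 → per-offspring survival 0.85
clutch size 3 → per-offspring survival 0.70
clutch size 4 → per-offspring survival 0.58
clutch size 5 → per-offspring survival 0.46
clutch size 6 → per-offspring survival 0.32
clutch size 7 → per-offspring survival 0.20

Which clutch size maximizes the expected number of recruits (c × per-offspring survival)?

4

Expected recruits = c × s(c):
  c=2: 2 × 0.85 = 1.700
  c=3: 3 × 0.70 = 2.100
  c=4: 4 × 0.58 = 2.320
  c=5: 5 × 0.46 = 2.300
  c=6: 6 × 0.32 = 1.920
  c=7: 7 × 0.20 = 1.400
Maximum at c = 4 (2.320 recruits).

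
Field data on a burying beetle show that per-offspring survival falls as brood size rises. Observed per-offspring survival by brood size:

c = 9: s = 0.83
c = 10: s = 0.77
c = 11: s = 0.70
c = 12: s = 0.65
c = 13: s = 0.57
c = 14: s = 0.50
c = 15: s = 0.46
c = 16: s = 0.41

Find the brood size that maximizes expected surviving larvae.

12

Expected surviving larvae = c × s(c):
  c=9: 9 × 0.83 = 7.470
  c=10: 10 × 0.77 = 7.700
  c=11: 11 × 0.70 = 7.700
  c=12: 12 × 0.65 = 7.800
  c=13: 13 × 0.57 = 7.410
  c=14: 14 × 0.50 = 7.000
  c=15: 15 × 0.46 = 6.900
  c=16: 16 × 0.41 = 6.560
Maximum at c = 12 (7.800 surviving larvae).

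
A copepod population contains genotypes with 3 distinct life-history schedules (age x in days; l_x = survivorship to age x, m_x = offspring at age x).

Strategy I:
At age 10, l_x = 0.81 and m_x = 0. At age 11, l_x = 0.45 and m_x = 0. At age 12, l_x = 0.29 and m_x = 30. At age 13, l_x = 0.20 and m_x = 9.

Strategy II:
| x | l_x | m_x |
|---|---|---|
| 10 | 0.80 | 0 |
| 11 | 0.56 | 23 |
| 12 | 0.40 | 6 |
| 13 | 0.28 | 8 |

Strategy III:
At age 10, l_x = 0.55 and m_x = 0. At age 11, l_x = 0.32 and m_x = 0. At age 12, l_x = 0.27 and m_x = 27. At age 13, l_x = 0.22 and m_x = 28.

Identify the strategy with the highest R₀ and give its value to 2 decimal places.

17.52

Strategy I: R₀ = 0.81×0 + 0.45×0 + 0.29×30 + 0.20×9 = 10.5000
Strategy II: R₀ = 0.80×0 + 0.56×23 + 0.40×6 + 0.28×8 = 17.5200
Strategy III: R₀ = 0.55×0 + 0.32×0 + 0.27×27 + 0.22×28 = 13.4500
Highest R₀: strategy II with 17.5200.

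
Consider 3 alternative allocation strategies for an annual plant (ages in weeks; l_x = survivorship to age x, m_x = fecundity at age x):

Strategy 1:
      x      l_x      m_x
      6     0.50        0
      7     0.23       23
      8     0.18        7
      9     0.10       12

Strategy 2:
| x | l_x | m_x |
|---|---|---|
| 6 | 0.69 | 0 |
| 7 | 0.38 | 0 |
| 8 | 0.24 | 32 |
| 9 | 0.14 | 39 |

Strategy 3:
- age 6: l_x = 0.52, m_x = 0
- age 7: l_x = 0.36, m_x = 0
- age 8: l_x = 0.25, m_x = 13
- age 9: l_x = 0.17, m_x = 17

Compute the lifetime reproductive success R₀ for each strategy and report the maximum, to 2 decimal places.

13.14

Strategy 1: R₀ = 0.50×0 + 0.23×23 + 0.18×7 + 0.10×12 = 7.7500
Strategy 2: R₀ = 0.69×0 + 0.38×0 + 0.24×32 + 0.14×39 = 13.1400
Strategy 3: R₀ = 0.52×0 + 0.36×0 + 0.25×13 + 0.17×17 = 6.1400
Highest R₀: strategy 2 with 13.1400.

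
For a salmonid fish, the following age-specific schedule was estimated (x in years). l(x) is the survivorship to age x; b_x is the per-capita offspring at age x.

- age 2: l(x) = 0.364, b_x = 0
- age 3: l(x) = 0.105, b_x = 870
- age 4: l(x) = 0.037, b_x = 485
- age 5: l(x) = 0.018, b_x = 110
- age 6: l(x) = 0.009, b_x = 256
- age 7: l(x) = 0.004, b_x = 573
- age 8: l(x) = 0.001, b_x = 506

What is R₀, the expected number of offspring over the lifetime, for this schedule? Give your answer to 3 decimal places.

116.377

R₀ = Σ l(x) b_x:
  age 2: 0.364 × 0 = 0.0000
  age 3: 0.105 × 870 = 91.3500
  age 4: 0.037 × 485 = 17.9450
  age 5: 0.018 × 110 = 1.9800
  age 6: 0.009 × 256 = 2.3040
  age 7: 0.004 × 573 = 2.2920
  age 8: 0.001 × 506 = 0.5060
R₀ = 0.0000 + 91.3500 + 17.9450 + 1.9800 + 2.3040 + 2.2920 + 0.5060 = 116.3770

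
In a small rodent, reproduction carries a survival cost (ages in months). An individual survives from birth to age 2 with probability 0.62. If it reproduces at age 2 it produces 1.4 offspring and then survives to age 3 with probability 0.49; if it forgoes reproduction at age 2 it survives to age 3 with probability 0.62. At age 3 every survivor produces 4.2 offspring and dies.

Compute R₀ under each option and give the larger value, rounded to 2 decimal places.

breed at age 2: R₀ = 0.62 × (1.4 + 0.49 × 4.2) = 0.62 × 3.4580 = 2.1440
delay to age 3: R₀ = 0.62 × (0.62 × 4.2) = 0.62 × 2.6040 = 1.6145
Higher: breed at age 2 (2.1440).

2.14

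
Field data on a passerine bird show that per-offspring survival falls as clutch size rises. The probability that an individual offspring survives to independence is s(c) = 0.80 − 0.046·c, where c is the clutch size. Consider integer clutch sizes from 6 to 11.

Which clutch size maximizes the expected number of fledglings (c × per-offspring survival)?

9

Expected fledglings = c × s(c):
  c=6: 6 × 0.524 = 3.144
  c=7: 7 × 0.478 = 3.346
  c=8: 8 × 0.432 = 3.456
  c=9: 9 × 0.386 = 3.474
  c=10: 10 × 0.340 = 3.400
  c=11: 11 × 0.294 = 3.234
Maximum at c = 9 (3.474 fledglings).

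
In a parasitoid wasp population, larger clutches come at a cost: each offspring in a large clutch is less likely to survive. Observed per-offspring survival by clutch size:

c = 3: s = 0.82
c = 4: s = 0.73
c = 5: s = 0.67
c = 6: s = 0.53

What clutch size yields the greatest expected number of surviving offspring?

5

Expected surviving offspring = c × s(c):
  c=3: 3 × 0.82 = 2.460
  c=4: 4 × 0.73 = 2.920
  c=5: 5 × 0.67 = 3.350
  c=6: 6 × 0.53 = 3.180
Maximum at c = 5 (3.350 surviving offspring).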